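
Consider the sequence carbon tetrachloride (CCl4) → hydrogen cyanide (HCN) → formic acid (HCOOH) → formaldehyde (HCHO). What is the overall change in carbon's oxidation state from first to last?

Carbon oxidation states along the series — carbon tetrachloride: +4, hydrogen cyanide: +2, formic acid: +2, formaldehyde: 0.
Net change = 0 − (+4) = -4.

-4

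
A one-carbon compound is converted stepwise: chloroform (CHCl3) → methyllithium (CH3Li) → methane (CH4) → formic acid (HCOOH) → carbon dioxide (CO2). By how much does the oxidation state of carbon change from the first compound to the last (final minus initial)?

Carbon oxidation states along the series — chloroform: +2, methyllithium: -4, methane: -4, formic acid: +2, carbon dioxide: +4.
Net change = +4 − (+2) = +2.

+2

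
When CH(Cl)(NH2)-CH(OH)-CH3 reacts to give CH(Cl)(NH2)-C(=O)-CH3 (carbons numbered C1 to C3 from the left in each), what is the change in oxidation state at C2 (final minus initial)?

+2

Before: C2 has 2 bonds to C, 1 bond to H, 1 bond to O → oxidation state 0.
After: C2 has 2 bonds to C, 2 bonds to O → oxidation state +2.
Δ = +2 − (0) = +2, so this is an oxidation at C2.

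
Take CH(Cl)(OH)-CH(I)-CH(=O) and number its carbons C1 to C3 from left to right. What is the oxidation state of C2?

0

C2 has one bond to C (0), one bond to C (0), one bond to H (-1), one bond to I (+1).
Oxidation state = 0 + 0 − 1 + 1 = 0.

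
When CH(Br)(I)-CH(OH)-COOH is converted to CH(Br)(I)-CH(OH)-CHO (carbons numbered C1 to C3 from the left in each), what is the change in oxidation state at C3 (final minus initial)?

Before: C3 has 1 bond to C, 3 bonds to O → oxidation state +3.
After: C3 has 1 bond to C, 1 bond to H, 2 bonds to O → oxidation state +1.
Δ = +1 − (+3) = -2, so this is a reduction at C3.

-2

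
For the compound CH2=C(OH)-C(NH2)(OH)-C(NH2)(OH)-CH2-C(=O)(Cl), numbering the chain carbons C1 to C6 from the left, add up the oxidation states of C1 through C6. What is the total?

+4

Tallying each carbon's bonds:
C1: 2C, 2H → 0 − 2 = -2
C2: 3C, 1O → 0 + 1 = +1
C3: 2C, 1O, 1N → 0 + 1 + 1 = +2
C4: 2C, 1O, 1N → 0 + 1 + 1 = +2
C5: 2C, 2H → 0 − 2 = -2
C6: 1C, 2O, 1Cl → 0 + 2 + 1 = +3
Sum = -2 + 1 + 2 + 2 − 2 + 3 = +4.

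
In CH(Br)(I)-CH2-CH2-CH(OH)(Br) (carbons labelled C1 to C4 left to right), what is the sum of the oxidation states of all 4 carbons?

-2

Bonds to more-electronegative neighbours contribute +1 each, bonds to H or metals contribute −1 each, and C–C bonds contribute 0. Tallying each carbon:
C1: 1C, 1H, 1Br, 1I → 0 − 1 + 1 + 1 = +1
C2: 2C, 2H → 0 − 2 = -2
C3: 2C, 2H → 0 − 2 = -2
C4: 1C, 1H, 1O, 1Br → 0 − 1 + 1 + 1 = +1
Sum = +1 − 2 − 2 + 1 = -2.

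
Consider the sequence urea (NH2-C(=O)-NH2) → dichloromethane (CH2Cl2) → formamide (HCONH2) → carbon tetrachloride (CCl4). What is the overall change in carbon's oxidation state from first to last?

Carbon oxidation states along the series — urea: +4, dichloromethane: 0, formamide: +2, carbon tetrachloride: +4.
Net change = +4 − (+4) = 0.

0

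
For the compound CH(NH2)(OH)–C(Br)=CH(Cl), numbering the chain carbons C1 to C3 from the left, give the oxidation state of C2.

+1

C2 has one bond to C (0), a double bond to C (2×0 = 0), one bond to Br (+1).
Oxidation state = 0 + 0 + 1 = +1.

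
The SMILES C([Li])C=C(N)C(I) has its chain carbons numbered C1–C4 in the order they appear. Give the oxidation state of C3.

Each bond to a more electronegative atom (O, N, halogen) counts +1, each bond to a less electronegative atom (H, metal, B, Si) counts −1, and each C–C bond counts 0.
C3 has a double bond to C (2×0 = 0), one bond to C (0), one bond to N (+1).
Oxidation state = 0 + 0 + 1 = +1.

+1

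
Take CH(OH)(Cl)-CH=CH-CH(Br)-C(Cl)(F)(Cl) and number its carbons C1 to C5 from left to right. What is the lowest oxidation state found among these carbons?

Tallying each carbon's bonds:
C1: 1C, 1H, 1O, 1Cl → 0 − 1 + 1 + 1 = +1
C2: 3C, 1H → 0 − 1 = -1
C3: 3C, 1H → 0 − 1 = -1
C4: 2C, 1H, 1Br → 0 − 1 + 1 = 0
C5: 1C, 1F, 2Cl → 0 + 1 + 2 = +3
The lowest value is -1.

-1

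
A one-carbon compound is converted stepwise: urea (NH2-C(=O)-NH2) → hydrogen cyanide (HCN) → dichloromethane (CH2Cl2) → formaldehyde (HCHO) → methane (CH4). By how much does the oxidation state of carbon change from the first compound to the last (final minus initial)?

Carbon oxidation states along the series — urea: +4, hydrogen cyanide: +2, dichloromethane: 0, formaldehyde: 0, methane: -4.
Net change = -4 − (+4) = -8.

-8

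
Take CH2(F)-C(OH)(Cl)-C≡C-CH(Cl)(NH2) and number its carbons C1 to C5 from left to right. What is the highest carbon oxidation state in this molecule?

+2

Assign +1 per bond to O/N/halogen, −1 per bond to H or an electropositive element, and 0 per bond to carbon. Tallying each carbon:
C1: 1C, 2H, 1F → 0 − 2 + 1 = -1
C2: 2C, 1O, 1Cl → 0 + 1 + 1 = +2
C3: 4C → 0 = 0
C4: 4C → 0 = 0
C5: 1C, 1H, 1N, 1Cl → 0 − 1 + 1 + 1 = +1
The highest value is +2.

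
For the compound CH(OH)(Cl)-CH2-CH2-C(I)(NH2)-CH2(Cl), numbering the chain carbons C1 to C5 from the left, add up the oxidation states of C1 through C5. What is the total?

Each bond to a more electronegative atom (O, N, halogen) counts +1, each bond to a less electronegative atom (H, metal, B, Si) counts −1, and each C–C bond counts 0. Tallying each carbon:
C1: 1C, 1H, 1O, 1Cl → 0 − 1 + 1 + 1 = +1
C2: 2C, 2H → 0 − 2 = -2
C3: 2C, 2H → 0 − 2 = -2
C4: 2C, 1N, 1I → 0 + 1 + 1 = +2
C5: 1C, 2H, 1Cl → 0 − 2 + 1 = -1
Sum = +1 − 2 − 2 + 2 − 1 = -2.

-2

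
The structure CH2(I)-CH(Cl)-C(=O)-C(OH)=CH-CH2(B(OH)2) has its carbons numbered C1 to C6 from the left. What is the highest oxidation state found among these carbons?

Count +1 for every bond to an atom more electronegative than carbon and −1 for every bond to one less electronegative; C–C bonds are 0. Tallying each carbon:
C1: 1C, 2H, 1I → 0 − 2 + 1 = -1
C2: 2C, 1H, 1Cl → 0 − 1 + 1 = 0
C3: 2C, 2O → 0 + 2 = +2
C4: 3C, 1O → 0 + 1 = +1
C5: 3C, 1H → 0 − 1 = -1
C6: 1C, 2H, 1B → 0 − 2 − 1 = -3
The highest value is +2.

+2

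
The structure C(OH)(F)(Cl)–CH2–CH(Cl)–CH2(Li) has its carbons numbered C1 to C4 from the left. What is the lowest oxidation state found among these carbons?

-3

Tallying each carbon's bonds:
C1: 1C, 1O, 1F, 1Cl → 0 + 1 + 1 + 1 = +3
C2: 2C, 2H → 0 − 2 = -2
C3: 2C, 1H, 1Cl → 0 − 1 + 1 = 0
C4: 1C, 2H, 1Li → 0 − 2 − 1 = -3
The lowest value is -3.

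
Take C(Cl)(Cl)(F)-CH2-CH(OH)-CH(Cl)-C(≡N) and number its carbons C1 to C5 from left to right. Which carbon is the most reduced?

Bonds to more-electronegative neighbours contribute +1 each, bonds to H or metals contribute −1 each, and C–C bonds contribute 0. Tallying each carbon:
C1: 1C, 1F, 2Cl → 0 + 1 + 2 = +3
C2: 2C, 2H → 0 − 2 = -2
C3: 2C, 1H, 1O → 0 − 1 + 1 = 0
C4: 2C, 1H, 1Cl → 0 − 1 + 1 = 0
C5: 1C, 3N → 0 + 3 = +3
The most reduced carbon is C2 at -2.

C2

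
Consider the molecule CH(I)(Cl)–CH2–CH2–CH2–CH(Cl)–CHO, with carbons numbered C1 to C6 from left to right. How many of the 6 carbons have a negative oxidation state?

3

Tallying each carbon's bonds:
C1: 1C, 1H, 1Cl, 1I → 0 − 1 + 1 + 1 = +1
C2: 2C, 2H → 0 − 2 = -2
C3: 2C, 2H → 0 − 2 = -2
C4: 2C, 2H → 0 − 2 = -2
C5: 2C, 1H, 1Cl → 0 − 1 + 1 = 0
C6: 1C, 1H, 2O → 0 − 1 + 2 = +1
3 carbons (C2, C3, C4) meet the condition.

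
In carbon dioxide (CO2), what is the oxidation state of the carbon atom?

+4

The carbon has a double bond to O (2×+1 = +2), a double bond to O (2×+1 = +2).
Oxidation state = +2 + 2 = +4.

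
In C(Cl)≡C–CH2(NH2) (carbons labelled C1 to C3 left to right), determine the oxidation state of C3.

-1

Bonds to more-electronegative neighbours contribute +1 each, bonds to H or metals contribute −1 each, and C–C bonds contribute 0.
C3 has one bond to C (0), one bond to H (-1), one bond to H (-1), one bond to N (+1).
Oxidation state = 0 − 1 − 1 + 1 = -1.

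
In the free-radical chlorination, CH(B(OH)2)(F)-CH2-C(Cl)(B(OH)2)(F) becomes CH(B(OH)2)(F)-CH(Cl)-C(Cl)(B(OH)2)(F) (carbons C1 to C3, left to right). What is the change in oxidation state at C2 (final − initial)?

Before: C2 has 2 bonds to C, 2 bonds to H → oxidation state -2.
After: C2 has 2 bonds to C, 1 bond to H, 1 bond to Cl → oxidation state 0.
Δ = 0 − (-2) = +2, so this is an oxidation at C2.

+2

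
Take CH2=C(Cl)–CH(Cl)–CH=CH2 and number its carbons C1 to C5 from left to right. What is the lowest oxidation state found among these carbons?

-2

Tallying each carbon's bonds:
C1: 2C, 2H → 0 − 2 = -2
C2: 3C, 1Cl → 0 + 1 = +1
C3: 2C, 1H, 1Cl → 0 − 1 + 1 = 0
C4: 3C, 1H → 0 − 1 = -1
C5: 2C, 2H → 0 − 2 = -2
The lowest value is -2.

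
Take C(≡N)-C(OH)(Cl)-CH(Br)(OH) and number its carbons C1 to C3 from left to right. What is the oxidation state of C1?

C1 has one bond to C (0), a triple bond to N (3×+1 = +3).
Oxidation state = 0 + 3 = +3.

+3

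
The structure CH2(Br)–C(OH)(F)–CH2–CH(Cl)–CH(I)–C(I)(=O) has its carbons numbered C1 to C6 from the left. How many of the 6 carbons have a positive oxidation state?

Tallying each carbon's bonds:
C1: 1C, 2H, 1Br → 0 − 2 + 1 = -1
C2: 2C, 1O, 1F → 0 + 1 + 1 = +2
C3: 2C, 2H → 0 − 2 = -2
C4: 2C, 1H, 1Cl → 0 − 1 + 1 = 0
C5: 2C, 1H, 1I → 0 − 1 + 1 = 0
C6: 1C, 2O, 1I → 0 + 2 + 1 = +3
2 carbons (C2, C6) meet the condition.

2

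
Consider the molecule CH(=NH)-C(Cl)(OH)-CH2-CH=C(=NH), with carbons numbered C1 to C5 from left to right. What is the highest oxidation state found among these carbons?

Bonds to more-electronegative neighbours contribute +1 each, bonds to H or metals contribute −1 each, and C–C bonds contribute 0. Tallying each carbon:
C1: 1C, 1H, 2N → 0 − 1 + 2 = +1
C2: 2C, 1O, 1Cl → 0 + 1 + 1 = +2
C3: 2C, 2H → 0 − 2 = -2
C4: 3C, 1H → 0 − 1 = -1
C5: 2C, 2N → 0 + 2 = +2
The highest value is +2.

+2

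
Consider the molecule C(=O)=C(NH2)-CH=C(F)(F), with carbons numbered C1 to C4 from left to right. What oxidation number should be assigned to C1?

Assign +1 per bond to O/N/halogen, −1 per bond to H or an electropositive element, and 0 per bond to carbon.
C1 has a double bond to C (2×0 = 0), a double bond to O (2×+1 = +2).
Oxidation state = 0 + 2 = +2.

+2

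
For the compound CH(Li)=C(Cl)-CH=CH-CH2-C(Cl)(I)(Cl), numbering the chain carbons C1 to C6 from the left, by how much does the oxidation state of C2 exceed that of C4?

+2

C2: 3C, 1Cl → 0 + 1 = +1
C4: 3C, 1H → 0 − 1 = -1
Difference: +1 − (-1) = +2.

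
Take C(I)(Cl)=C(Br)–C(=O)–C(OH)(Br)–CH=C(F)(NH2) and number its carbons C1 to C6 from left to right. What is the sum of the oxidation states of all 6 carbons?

+8

Tallying each carbon's bonds:
C1: 2C, 1Cl, 1I → 0 + 1 + 1 = +2
C2: 3C, 1Br → 0 + 1 = +1
C3: 2C, 2O → 0 + 2 = +2
C4: 2C, 1O, 1Br → 0 + 1 + 1 = +2
C5: 3C, 1H → 0 − 1 = -1
C6: 2C, 1N, 1F → 0 + 1 + 1 = +2
Sum = +2 + 1 + 2 + 2 − 1 + 2 = +8.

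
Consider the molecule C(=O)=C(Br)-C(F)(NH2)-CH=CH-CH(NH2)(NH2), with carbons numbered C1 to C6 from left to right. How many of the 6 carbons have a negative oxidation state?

Count +1 for every bond to an atom more electronegative than carbon and −1 for every bond to one less electronegative; C–C bonds are 0. Tallying each carbon:
C1: 2C, 2O → 0 + 2 = +2
C2: 3C, 1Br → 0 + 1 = +1
C3: 2C, 1N, 1F → 0 + 1 + 1 = +2
C4: 3C, 1H → 0 − 1 = -1
C5: 3C, 1H → 0 − 1 = -1
C6: 1C, 1H, 2N → 0 − 1 + 2 = +1
2 carbons (C4, C5) meet the condition.

2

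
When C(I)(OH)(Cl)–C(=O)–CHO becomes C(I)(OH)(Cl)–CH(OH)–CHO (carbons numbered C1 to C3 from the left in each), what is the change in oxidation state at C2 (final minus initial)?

Before: C2 has 2 bonds to C, 2 bonds to O → oxidation state +2.
After: C2 has 2 bonds to C, 1 bond to H, 1 bond to O → oxidation state 0.
Δ = 0 − (+2) = -2, so this is a reduction at C2.

-2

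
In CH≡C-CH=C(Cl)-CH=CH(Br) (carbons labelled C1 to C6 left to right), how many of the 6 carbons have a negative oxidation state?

3

Bonds to more-electronegative neighbours contribute +1 each, bonds to H or metals contribute −1 each, and C–C bonds contribute 0. Tallying each carbon:
C1: 3C, 1H → 0 − 1 = -1
C2: 4C → 0 = 0
C3: 3C, 1H → 0 − 1 = -1
C4: 3C, 1Cl → 0 + 1 = +1
C5: 3C, 1H → 0 − 1 = -1
C6: 2C, 1H, 1Br → 0 − 1 + 1 = 0
3 carbons (C1, C3, C5) meet the condition.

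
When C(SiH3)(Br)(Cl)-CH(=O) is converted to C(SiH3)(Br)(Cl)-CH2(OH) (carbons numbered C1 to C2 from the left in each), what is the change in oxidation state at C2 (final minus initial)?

Before: C2 has 1 bond to C, 1 bond to H, 2 bonds to O → oxidation state +1.
After: C2 has 1 bond to C, 2 bonds to H, 1 bond to O → oxidation state -1.
Δ = -1 − (+1) = -2, so this is a reduction at C2.

-2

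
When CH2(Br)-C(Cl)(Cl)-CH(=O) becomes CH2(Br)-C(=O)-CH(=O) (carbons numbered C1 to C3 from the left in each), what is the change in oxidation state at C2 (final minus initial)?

0

Before: C2 has 2 bonds to C, 2 bonds to Cl → oxidation state +2.
After: C2 has 2 bonds to C, 2 bonds to O → oxidation state +2.
Δ = +2 − (+2) = 0, so no net redox change at C2.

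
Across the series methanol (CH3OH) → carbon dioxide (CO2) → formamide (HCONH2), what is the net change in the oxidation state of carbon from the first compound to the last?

Carbon oxidation states along the series — methanol: -2, carbon dioxide: +4, formamide: +2.
Net change = +2 − (-2) = +4.

+4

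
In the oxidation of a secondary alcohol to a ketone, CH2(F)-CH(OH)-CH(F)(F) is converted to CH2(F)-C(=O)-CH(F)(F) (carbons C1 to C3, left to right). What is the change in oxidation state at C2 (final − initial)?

Before: C2 has 2 bonds to C, 1 bond to H, 1 bond to O → oxidation state 0.
After: C2 has 2 bonds to C, 2 bonds to O → oxidation state +2.
Δ = +2 − (0) = +2, so this is an oxidation at C2.

+2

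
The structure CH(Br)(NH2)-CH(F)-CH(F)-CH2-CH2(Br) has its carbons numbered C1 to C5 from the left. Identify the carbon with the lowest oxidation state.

C4

Tallying each carbon's bonds:
C1: 1C, 1H, 1N, 1Br → 0 − 1 + 1 + 1 = +1
C2: 2C, 1H, 1F → 0 − 1 + 1 = 0
C3: 2C, 1H, 1F → 0 − 1 + 1 = 0
C4: 2C, 2H → 0 − 2 = -2
C5: 1C, 2H, 1Br → 0 − 2 + 1 = -1
The most reduced carbon is C4 at -2.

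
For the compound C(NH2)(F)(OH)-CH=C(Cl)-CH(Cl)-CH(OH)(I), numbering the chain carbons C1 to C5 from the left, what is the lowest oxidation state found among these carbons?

Each bond to a more electronegative atom (O, N, halogen) counts +1, each bond to a less electronegative atom (H, metal, B, Si) counts −1, and each C–C bond counts 0. Tallying each carbon:
C1: 1C, 1O, 1N, 1F → 0 + 1 + 1 + 1 = +3
C2: 3C, 1H → 0 − 1 = -1
C3: 3C, 1Cl → 0 + 1 = +1
C4: 2C, 1H, 1Cl → 0 − 1 + 1 = 0
C5: 1C, 1H, 1O, 1I → 0 − 1 + 1 + 1 = +1
The lowest value is -1.

-1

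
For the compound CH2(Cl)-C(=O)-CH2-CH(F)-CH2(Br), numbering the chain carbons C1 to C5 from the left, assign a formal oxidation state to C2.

C2 has one bond to C (0), one bond to C (0), a double bond to O (2×+1 = +2).
Oxidation state = 0 + 0 + 2 = +2.

+2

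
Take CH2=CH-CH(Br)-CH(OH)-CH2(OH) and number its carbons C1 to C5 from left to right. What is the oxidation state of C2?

-1

C2 has a double bond to C (2×0 = 0), one bond to C (0), one bond to H (-1).
Oxidation state = 0 + 0 − 1 = -1.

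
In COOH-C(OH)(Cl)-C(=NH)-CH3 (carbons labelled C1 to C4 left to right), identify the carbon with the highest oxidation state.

C1

Tallying each carbon's bonds:
C1: 1C, 3O → 0 + 3 = +3
C2: 2C, 1O, 1Cl → 0 + 1 + 1 = +2
C3: 2C, 2N → 0 + 2 = +2
C4: 1C, 3H → 0 − 3 = -3
The most oxidised carbon is C1 at +3.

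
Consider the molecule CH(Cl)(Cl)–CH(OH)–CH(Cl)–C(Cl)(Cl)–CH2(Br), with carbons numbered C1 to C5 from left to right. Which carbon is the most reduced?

Count +1 for every bond to an atom more electronegative than carbon and −1 for every bond to one less electronegative; C–C bonds are 0. Tallying each carbon:
C1: 1C, 1H, 2Cl → 0 − 1 + 2 = +1
C2: 2C, 1H, 1O → 0 − 1 + 1 = 0
C3: 2C, 1H, 1Cl → 0 − 1 + 1 = 0
C4: 2C, 2Cl → 0 + 2 = +2
C5: 1C, 2H, 1Br → 0 − 2 + 1 = -1
The most reduced carbon is C5 at -1.

C5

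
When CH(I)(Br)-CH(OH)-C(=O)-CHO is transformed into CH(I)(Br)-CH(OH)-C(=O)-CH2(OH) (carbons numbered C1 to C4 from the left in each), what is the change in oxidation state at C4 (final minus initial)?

-2

Before: C4 has 1 bond to C, 1 bond to H, 2 bonds to O → oxidation state +1.
After: C4 has 1 bond to C, 2 bonds to H, 1 bond to O → oxidation state -1.
Δ = -1 − (+1) = -2, so this is a reduction at C4.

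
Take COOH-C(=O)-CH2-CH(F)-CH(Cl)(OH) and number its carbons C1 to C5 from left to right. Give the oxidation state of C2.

Each bond to a more electronegative atom (O, N, halogen) counts +1, each bond to a less electronegative atom (H, metal, B, Si) counts −1, and each C–C bond counts 0.
C2 has one bond to C (0), one bond to C (0), a double bond to O (2×+1 = +2).
Oxidation state = 0 + 0 + 2 = +2.

+2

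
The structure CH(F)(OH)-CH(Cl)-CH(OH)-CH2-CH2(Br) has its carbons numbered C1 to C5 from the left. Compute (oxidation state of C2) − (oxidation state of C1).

-1

C2: 2C, 1H, 1Cl → 0 − 1 + 1 = 0
C1: 1C, 1H, 1O, 1F → 0 − 1 + 1 + 1 = +1
Difference: 0 − (+1) = -1.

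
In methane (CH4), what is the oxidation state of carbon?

Count +1 for every bond to an atom more electronegative than carbon and −1 for every bond to one less electronegative; C–C bonds are 0.
The carbon has one bond to H (-1), one bond to H (-1), one bond to H (-1), one bond to H (-1).
Oxidation state = -1 − 1 − 1 − 1 = -4.

-4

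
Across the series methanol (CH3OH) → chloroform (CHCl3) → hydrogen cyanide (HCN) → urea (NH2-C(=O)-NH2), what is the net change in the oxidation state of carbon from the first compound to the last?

+6

Carbon oxidation states along the series — methanol: -2, chloroform: +2, hydrogen cyanide: +2, urea: +4.
Net change = +4 − (-2) = +6.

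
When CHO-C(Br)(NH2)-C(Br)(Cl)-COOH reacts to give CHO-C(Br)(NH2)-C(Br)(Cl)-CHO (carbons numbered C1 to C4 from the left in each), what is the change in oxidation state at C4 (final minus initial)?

Before: C4 has 1 bond to C, 3 bonds to O → oxidation state +3.
After: C4 has 1 bond to C, 1 bond to H, 2 bonds to O → oxidation state +1.
Δ = +1 − (+3) = -2, so this is a reduction at C4.

-2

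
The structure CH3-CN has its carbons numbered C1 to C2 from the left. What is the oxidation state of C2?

Each bond to a more electronegative atom (O, N, halogen) counts +1, each bond to a less electronegative atom (H, metal, B, Si) counts −1, and each C–C bond counts 0.
C2 has one bond to C (0), a triple bond to N (3×+1 = +3).
Oxidation state = 0 + 3 = +3.

+3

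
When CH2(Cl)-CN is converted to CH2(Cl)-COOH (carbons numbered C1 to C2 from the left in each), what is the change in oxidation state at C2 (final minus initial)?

Before: C2 has 1 bond to C, 3 bonds to N → oxidation state +3.
After: C2 has 1 bond to C, 3 bonds to O → oxidation state +3.
Δ = +3 − (+3) = 0, so no net redox change at C2.

0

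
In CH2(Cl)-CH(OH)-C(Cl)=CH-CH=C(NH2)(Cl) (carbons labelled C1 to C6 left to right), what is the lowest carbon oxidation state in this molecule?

Assign +1 per bond to O/N/halogen, −1 per bond to H or an electropositive element, and 0 per bond to carbon. Tallying each carbon:
C1: 1C, 2H, 1Cl → 0 − 2 + 1 = -1
C2: 2C, 1H, 1O → 0 − 1 + 1 = 0
C3: 3C, 1Cl → 0 + 1 = +1
C4: 3C, 1H → 0 − 1 = -1
C5: 3C, 1H → 0 − 1 = -1
C6: 2C, 1N, 1Cl → 0 + 1 + 1 = +2
The lowest value is -1.

-1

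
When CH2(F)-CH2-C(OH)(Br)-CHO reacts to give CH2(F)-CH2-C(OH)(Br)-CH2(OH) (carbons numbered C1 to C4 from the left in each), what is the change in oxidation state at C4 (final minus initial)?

-2

Before: C4 has 1 bond to C, 1 bond to H, 2 bonds to O → oxidation state +1.
After: C4 has 1 bond to C, 2 bonds to H, 1 bond to O → oxidation state -1.
Δ = -1 − (+1) = -2, so this is a reduction at C4.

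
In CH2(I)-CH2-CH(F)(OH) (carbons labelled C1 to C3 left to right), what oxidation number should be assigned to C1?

-1

C1 has one bond to C (0), one bond to I (+1), one bond to H (-1), one bond to H (-1).
Oxidation state = 0 + 1 − 1 − 1 = -1.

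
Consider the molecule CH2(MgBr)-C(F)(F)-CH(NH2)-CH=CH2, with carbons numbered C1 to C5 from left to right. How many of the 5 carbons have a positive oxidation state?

Tallying each carbon's bonds:
C1: 1C, 2H, 1Mg → 0 − 2 − 1 = -3
C2: 2C, 2F → 0 + 2 = +2
C3: 2C, 1H, 1N → 0 − 1 + 1 = 0
C4: 3C, 1H → 0 − 1 = -1
C5: 2C, 2H → 0 − 2 = -2
1 carbon (C2) meets the condition.

1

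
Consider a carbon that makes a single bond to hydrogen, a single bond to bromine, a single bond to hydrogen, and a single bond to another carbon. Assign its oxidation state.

-1

Each bond to a more electronegative atom (O, N, halogen) counts +1, each bond to a less electronegative atom (H, metal, B, Si) counts −1, and each C–C bond counts 0.
The carbon has one bond to C (0), one bond to H (-1), one bond to H (-1), one bond to Br (+1).
Oxidation state = 0 − 1 − 1 + 1 = -1.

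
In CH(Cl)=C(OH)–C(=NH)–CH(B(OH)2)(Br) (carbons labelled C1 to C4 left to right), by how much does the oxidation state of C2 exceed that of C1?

+1

C2: 3C, 1O → 0 + 1 = +1
C1: 2C, 1H, 1Cl → 0 − 1 + 1 = 0
Difference: +1 − (0) = +1.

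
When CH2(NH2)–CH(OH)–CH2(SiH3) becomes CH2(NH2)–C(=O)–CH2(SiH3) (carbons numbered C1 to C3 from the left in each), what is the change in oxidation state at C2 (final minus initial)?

+2

Before: C2 has 2 bonds to C, 1 bond to H, 1 bond to O → oxidation state 0.
After: C2 has 2 bonds to C, 2 bonds to O → oxidation state +2.
Δ = +2 − (0) = +2, so this is an oxidation at C2.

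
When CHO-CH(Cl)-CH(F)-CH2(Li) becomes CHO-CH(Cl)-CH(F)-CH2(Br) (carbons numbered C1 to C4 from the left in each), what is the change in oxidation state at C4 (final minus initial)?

Before: C4 has 1 bond to C, 2 bonds to H, 1 bond to Li → oxidation state -3.
After: C4 has 1 bond to C, 2 bonds to H, 1 bond to Br → oxidation state -1.
Δ = -1 − (-3) = +2, so this is an oxidation at C4.

+2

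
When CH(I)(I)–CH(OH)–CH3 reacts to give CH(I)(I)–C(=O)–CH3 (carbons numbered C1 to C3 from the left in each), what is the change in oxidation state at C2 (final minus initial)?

Before: C2 has 2 bonds to C, 1 bond to H, 1 bond to O → oxidation state 0.
After: C2 has 2 bonds to C, 2 bonds to O → oxidation state +2.
Δ = +2 − (0) = +2, so this is an oxidation at C2.

+2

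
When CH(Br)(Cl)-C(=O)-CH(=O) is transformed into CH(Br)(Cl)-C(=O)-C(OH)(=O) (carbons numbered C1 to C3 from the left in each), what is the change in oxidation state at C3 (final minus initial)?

+2

Before: C3 has 1 bond to C, 1 bond to H, 2 bonds to O → oxidation state +1.
After: C3 has 1 bond to C, 3 bonds to O → oxidation state +3.
Δ = +3 − (+1) = +2, so this is an oxidation at C3.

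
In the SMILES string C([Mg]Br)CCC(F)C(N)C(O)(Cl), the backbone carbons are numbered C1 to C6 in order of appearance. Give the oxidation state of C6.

C6 has one bond to C (0), one bond to H (-1), one bond to O (+1), one bond to Cl (+1).
Oxidation state = 0 − 1 + 1 + 1 = +1.

+1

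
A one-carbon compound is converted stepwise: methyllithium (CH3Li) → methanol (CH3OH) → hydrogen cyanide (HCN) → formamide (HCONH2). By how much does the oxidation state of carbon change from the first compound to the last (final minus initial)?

Carbon oxidation states along the series — methyllithium: -4, methanol: -2, hydrogen cyanide: +2, formamide: +2.
Net change = +2 − (-4) = +6.

+6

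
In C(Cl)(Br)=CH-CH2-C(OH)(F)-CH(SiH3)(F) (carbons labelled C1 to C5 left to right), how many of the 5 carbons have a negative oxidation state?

3

Tallying each carbon's bonds:
C1: 2C, 1Cl, 1Br → 0 + 1 + 1 = +2
C2: 3C, 1H → 0 − 1 = -1
C3: 2C, 2H → 0 − 2 = -2
C4: 2C, 1O, 1F → 0 + 1 + 1 = +2
C5: 1C, 1H, 1F, 1Si → 0 − 1 + 1 − 1 = -1
3 carbons (C2, C3, C5) meet the condition.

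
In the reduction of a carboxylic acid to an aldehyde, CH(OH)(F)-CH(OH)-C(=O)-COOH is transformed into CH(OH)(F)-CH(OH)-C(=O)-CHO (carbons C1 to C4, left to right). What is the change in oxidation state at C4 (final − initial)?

Before: C4 has 1 bond to C, 3 bonds to O → oxidation state +3.
After: C4 has 1 bond to C, 1 bond to H, 2 bonds to O → oxidation state +1.
Δ = +1 − (+3) = -2, so this is a reduction at C4.

-2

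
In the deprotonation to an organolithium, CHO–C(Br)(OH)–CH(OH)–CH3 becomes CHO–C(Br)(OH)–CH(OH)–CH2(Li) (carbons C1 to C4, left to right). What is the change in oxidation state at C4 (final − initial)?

Before: C4 has 1 bond to C, 3 bonds to H → oxidation state -3.
After: C4 has 1 bond to C, 2 bonds to H, 1 bond to Li → oxidation state -3.
Δ = -3 − (-3) = 0, so no net redox change at C4.

0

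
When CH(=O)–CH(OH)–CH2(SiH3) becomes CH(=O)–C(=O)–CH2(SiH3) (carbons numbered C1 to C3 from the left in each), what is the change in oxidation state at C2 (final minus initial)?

Before: C2 has 2 bonds to C, 1 bond to H, 1 bond to O → oxidation state 0.
After: C2 has 2 bonds to C, 2 bonds to O → oxidation state +2.
Δ = +2 − (0) = +2, so this is an oxidation at C2.

+2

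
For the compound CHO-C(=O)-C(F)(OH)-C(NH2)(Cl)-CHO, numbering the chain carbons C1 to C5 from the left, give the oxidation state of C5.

+1

Count +1 for every bond to an atom more electronegative than carbon and −1 for every bond to one less electronegative; C–C bonds are 0.
C5 has one bond to C (0), one bond to H (-1), a double bond to O (2×+1 = +2).
Oxidation state = 0 − 1 + 2 = +1.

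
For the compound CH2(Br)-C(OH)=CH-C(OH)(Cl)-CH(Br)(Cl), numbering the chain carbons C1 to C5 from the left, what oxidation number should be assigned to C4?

+2

Count +1 for every bond to an atom more electronegative than carbon and −1 for every bond to one less electronegative; C–C bonds are 0.
C4 has one bond to C (0), one bond to C (0), one bond to O (+1), one bond to Cl (+1).
Oxidation state = 0 + 0 + 1 + 1 = +2.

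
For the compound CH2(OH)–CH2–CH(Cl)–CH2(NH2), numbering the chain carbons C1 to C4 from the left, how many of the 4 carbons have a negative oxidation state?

Assign +1 per bond to O/N/halogen, −1 per bond to H or an electropositive element, and 0 per bond to carbon. Tallying each carbon:
C1: 1C, 2H, 1O → 0 − 2 + 1 = -1
C2: 2C, 2H → 0 − 2 = -2
C3: 2C, 1H, 1Cl → 0 − 1 + 1 = 0
C4: 1C, 2H, 1N → 0 − 2 + 1 = -1
3 carbons (C1, C2, C4) meet the condition.

3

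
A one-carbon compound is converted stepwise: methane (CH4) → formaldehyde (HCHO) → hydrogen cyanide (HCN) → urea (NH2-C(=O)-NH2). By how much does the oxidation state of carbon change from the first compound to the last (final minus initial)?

Carbon oxidation states along the series — methane: -4, formaldehyde: 0, hydrogen cyanide: +2, urea: +4.
Net change = +4 − (-4) = +8.

+8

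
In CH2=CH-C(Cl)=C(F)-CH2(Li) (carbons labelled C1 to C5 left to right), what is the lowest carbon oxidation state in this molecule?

-3

Tallying each carbon's bonds:
C1: 2C, 2H → 0 − 2 = -2
C2: 3C, 1H → 0 − 1 = -1
C3: 3C, 1Cl → 0 + 1 = +1
C4: 3C, 1F → 0 + 1 = +1
C5: 1C, 2H, 1Li → 0 − 2 − 1 = -3
The lowest value is -3.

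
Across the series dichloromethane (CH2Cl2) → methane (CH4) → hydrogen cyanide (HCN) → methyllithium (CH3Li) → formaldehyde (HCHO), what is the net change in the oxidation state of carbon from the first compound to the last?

Carbon oxidation states along the series — dichloromethane: 0, methane: -4, hydrogen cyanide: +2, methyllithium: -4, formaldehyde: 0.
Net change = 0 − (0) = 0.

0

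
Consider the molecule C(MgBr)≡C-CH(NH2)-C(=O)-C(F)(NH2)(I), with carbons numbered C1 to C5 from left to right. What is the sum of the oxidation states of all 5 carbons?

+4

Assign +1 per bond to O/N/halogen, −1 per bond to H or an electropositive element, and 0 per bond to carbon. Tallying each carbon:
C1: 3C, 1Mg → 0 − 1 = -1
C2: 4C → 0 = 0
C3: 2C, 1H, 1N → 0 − 1 + 1 = 0
C4: 2C, 2O → 0 + 2 = +2
C5: 1C, 1N, 1F, 1I → 0 + 1 + 1 + 1 = +3
Sum = -1 + 0 + 0 + 2 + 3 = +4.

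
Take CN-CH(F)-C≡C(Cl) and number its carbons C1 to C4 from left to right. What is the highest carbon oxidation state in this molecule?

+3

Assign +1 per bond to O/N/halogen, −1 per bond to H or an electropositive element, and 0 per bond to carbon. Tallying each carbon:
C1: 1C, 3N → 0 + 3 = +3
C2: 2C, 1H, 1F → 0 − 1 + 1 = 0
C3: 4C → 0 = 0
C4: 3C, 1Cl → 0 + 1 = +1
The highest value is +3.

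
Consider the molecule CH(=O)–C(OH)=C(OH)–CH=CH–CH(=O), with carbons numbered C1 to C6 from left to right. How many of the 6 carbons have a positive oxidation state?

4

Assign +1 per bond to O/N/halogen, −1 per bond to H or an electropositive element, and 0 per bond to carbon. Tallying each carbon:
C1: 1C, 1H, 2O → 0 − 1 + 2 = +1
C2: 3C, 1O → 0 + 1 = +1
C3: 3C, 1O → 0 + 1 = +1
C4: 3C, 1H → 0 − 1 = -1
C5: 3C, 1H → 0 − 1 = -1
C6: 1C, 1H, 2O → 0 − 1 + 2 = +1
4 carbons (C1, C2, C3, C6) meet the condition.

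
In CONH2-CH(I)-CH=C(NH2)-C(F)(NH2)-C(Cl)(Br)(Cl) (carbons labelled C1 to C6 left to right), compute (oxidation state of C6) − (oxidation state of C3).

C6: 1C, 2Cl, 1Br → 0 + 2 + 1 = +3
C3: 3C, 1H → 0 − 1 = -1
Difference: +3 − (-1) = +4.

+4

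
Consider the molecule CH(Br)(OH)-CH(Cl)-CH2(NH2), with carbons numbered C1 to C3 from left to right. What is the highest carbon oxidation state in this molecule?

Tallying each carbon's bonds:
C1: 1C, 1H, 1O, 1Br → 0 − 1 + 1 + 1 = +1
C2: 2C, 1H, 1Cl → 0 − 1 + 1 = 0
C3: 1C, 2H, 1N → 0 − 2 + 1 = -1
The highest value is +1.

+1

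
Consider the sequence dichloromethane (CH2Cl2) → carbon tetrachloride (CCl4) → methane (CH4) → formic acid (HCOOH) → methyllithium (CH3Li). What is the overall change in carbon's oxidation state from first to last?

-4

Carbon oxidation states along the series — dichloromethane: 0, carbon tetrachloride: +4, methane: -4, formic acid: +2, methyllithium: -4.
Net change = -4 − (0) = -4.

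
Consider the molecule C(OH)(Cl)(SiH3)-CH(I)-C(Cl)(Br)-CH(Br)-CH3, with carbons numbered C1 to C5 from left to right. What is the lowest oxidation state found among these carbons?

-3

Bonds to more-electronegative neighbours contribute +1 each, bonds to H or metals contribute −1 each, and C–C bonds contribute 0. Tallying each carbon:
C1: 1C, 1O, 1Cl, 1Si → 0 + 1 + 1 − 1 = +1
C2: 2C, 1H, 1I → 0 − 1 + 1 = 0
C3: 2C, 1Cl, 1Br → 0 + 1 + 1 = +2
C4: 2C, 1H, 1Br → 0 − 1 + 1 = 0
C5: 1C, 3H → 0 − 3 = -3
The lowest value is -3.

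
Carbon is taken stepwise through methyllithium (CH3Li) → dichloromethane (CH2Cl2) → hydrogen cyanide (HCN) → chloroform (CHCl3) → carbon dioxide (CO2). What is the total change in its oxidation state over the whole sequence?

Carbon oxidation states along the series — methyllithium: -4, dichloromethane: 0, hydrogen cyanide: +2, chloroform: +2, carbon dioxide: +4.
Net change = +4 − (-4) = +8.

+8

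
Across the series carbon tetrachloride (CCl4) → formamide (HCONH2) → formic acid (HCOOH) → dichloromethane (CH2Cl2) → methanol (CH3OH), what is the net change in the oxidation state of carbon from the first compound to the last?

Carbon oxidation states along the series — carbon tetrachloride: +4, formamide: +2, formic acid: +2, dichloromethane: 0, methanol: -2.
Net change = -2 − (+4) = -6.

-6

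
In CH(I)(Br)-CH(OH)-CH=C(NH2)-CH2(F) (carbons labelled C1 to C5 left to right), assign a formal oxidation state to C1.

+1

Assign +1 per bond to O/N/halogen, −1 per bond to H or an electropositive element, and 0 per bond to carbon.
C1 has one bond to C (0), one bond to I (+1), one bond to Br (+1), one bond to H (-1).
Oxidation state = 0 + 1 + 1 − 1 = +1.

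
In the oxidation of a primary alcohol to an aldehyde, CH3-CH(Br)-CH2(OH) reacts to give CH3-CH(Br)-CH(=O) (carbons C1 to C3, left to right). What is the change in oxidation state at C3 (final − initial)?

+2

Before: C3 has 1 bond to C, 2 bonds to H, 1 bond to O → oxidation state -1.
After: C3 has 1 bond to C, 1 bond to H, 2 bonds to O → oxidation state +1.
Δ = +1 − (-1) = +2, so this is an oxidation at C3.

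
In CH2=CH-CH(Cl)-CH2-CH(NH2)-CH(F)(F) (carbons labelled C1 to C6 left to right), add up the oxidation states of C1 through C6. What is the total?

-4

Tallying each carbon's bonds:
C1: 2C, 2H → 0 − 2 = -2
C2: 3C, 1H → 0 − 1 = -1
C3: 2C, 1H, 1Cl → 0 − 1 + 1 = 0
C4: 2C, 2H → 0 − 2 = -2
C5: 2C, 1H, 1N → 0 − 1 + 1 = 0
C6: 1C, 1H, 2F → 0 − 1 + 2 = +1
Sum = -2 − 1 + 0 − 2 + 0 + 1 = -4.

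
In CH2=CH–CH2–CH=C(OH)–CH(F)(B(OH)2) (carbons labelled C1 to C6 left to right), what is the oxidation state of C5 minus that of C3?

+3

C5: 3C, 1O → 0 + 1 = +1
C3: 2C, 2H → 0 − 2 = -2
Difference: +1 − (-2) = +3.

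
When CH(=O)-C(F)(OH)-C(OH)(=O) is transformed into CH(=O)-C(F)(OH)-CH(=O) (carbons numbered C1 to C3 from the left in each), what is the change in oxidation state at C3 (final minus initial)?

-2

Before: C3 has 1 bond to C, 3 bonds to O → oxidation state +3.
After: C3 has 1 bond to C, 1 bond to H, 2 bonds to O → oxidation state +1.
Δ = +1 − (+3) = -2, so this is a reduction at C3.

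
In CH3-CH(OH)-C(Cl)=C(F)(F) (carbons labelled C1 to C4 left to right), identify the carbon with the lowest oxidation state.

C1

Tallying each carbon's bonds:
C1: 1C, 3H → 0 − 3 = -3
C2: 2C, 1H, 1O → 0 − 1 + 1 = 0
C3: 3C, 1Cl → 0 + 1 = +1
C4: 2C, 2F → 0 + 2 = +2
The most reduced carbon is C1 at -3.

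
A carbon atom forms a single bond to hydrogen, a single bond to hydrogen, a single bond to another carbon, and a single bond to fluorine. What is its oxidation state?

-1

Count +1 for every bond to an atom more electronegative than carbon and −1 for every bond to one less electronegative; C–C bonds are 0.
The carbon has one bond to C (0), one bond to F (+1), one bond to H (-1), one bond to H (-1).
Oxidation state = 0 + 1 − 1 − 1 = -1.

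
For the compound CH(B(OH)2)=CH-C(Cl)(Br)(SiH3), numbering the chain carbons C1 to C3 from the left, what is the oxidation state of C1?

-2

Assign +1 per bond to O/N/halogen, −1 per bond to H or an electropositive element, and 0 per bond to carbon.
C1 has a double bond to C (2×0 = 0), one bond to B (-1), one bond to H (-1).
Oxidation state = 0 − 1 − 1 = -2.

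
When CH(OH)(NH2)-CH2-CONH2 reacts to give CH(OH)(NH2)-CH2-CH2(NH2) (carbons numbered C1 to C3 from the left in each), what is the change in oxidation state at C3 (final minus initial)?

Before: C3 has 1 bond to C, 2 bonds to O, 1 bond to N → oxidation state +3.
After: C3 has 1 bond to C, 2 bonds to H, 1 bond to N → oxidation state -1.
Δ = -1 − (+3) = -4, so this is a reduction at C3.

-4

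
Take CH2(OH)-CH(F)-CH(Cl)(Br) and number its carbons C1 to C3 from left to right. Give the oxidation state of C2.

0

C2 has one bond to C (0), one bond to C (0), one bond to F (+1), one bond to H (-1).
Oxidation state = 0 + 0 + 1 − 1 = 0.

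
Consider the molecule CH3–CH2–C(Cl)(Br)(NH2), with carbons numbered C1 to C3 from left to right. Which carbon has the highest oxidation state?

C3

Assign +1 per bond to O/N/halogen, −1 per bond to H or an electropositive element, and 0 per bond to carbon. Tallying each carbon:
C1: 1C, 3H → 0 − 3 = -3
C2: 2C, 2H → 0 − 2 = -2
C3: 1C, 1N, 1Cl, 1Br → 0 + 1 + 1 + 1 = +3
The most oxidised carbon is C3 at +3.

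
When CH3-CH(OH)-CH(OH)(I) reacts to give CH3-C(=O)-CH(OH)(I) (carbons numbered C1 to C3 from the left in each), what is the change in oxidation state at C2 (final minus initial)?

+2

Before: C2 has 2 bonds to C, 1 bond to H, 1 bond to O → oxidation state 0.
After: C2 has 2 bonds to C, 2 bonds to O → oxidation state +2.
Δ = +2 − (0) = +2, so this is an oxidation at C2.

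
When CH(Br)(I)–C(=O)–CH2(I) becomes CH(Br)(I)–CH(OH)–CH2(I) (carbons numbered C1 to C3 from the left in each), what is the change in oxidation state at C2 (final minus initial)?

-2

Before: C2 has 2 bonds to C, 2 bonds to O → oxidation state +2.
After: C2 has 2 bonds to C, 1 bond to H, 1 bond to O → oxidation state 0.
Δ = 0 − (+2) = -2, so this is a reduction at C2.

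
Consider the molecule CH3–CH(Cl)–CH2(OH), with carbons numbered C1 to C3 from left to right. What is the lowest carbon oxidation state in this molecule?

Count +1 for every bond to an atom more electronegative than carbon and −1 for every bond to one less electronegative; C–C bonds are 0. Tallying each carbon:
C1: 1C, 3H → 0 − 3 = -3
C2: 2C, 1H, 1Cl → 0 − 1 + 1 = 0
C3: 1C, 2H, 1O → 0 − 2 + 1 = -1
The lowest value is -3.

-3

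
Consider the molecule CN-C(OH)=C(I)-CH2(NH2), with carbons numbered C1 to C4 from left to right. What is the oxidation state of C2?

+1

Each bond to a more electronegative atom (O, N, halogen) counts +1, each bond to a less electronegative atom (H, metal, B, Si) counts −1, and each C–C bond counts 0.
C2 has one bond to C (0), a double bond to C (2×0 = 0), one bond to O (+1).
Oxidation state = 0 + 0 + 1 = +1.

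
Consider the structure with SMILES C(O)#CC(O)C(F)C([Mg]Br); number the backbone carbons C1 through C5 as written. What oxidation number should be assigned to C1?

+1

C1 has a triple bond to C (3×0 = 0), one bond to O (+1).
Oxidation state = 0 + 1 = +1.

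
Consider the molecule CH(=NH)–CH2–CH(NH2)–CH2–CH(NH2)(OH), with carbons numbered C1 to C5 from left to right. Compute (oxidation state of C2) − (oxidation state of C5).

C2: 2C, 2H → 0 − 2 = -2
C5: 1C, 1H, 1O, 1N → 0 − 1 + 1 + 1 = +1
Difference: -2 − (+1) = -3.

-3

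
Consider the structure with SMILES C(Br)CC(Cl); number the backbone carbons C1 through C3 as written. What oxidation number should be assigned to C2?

-2

Assign +1 per bond to O/N/halogen, −1 per bond to H or an electropositive element, and 0 per bond to carbon.
C2 has one bond to C (0), one bond to C (0), one bond to H (-1), one bond to H (-1).
Oxidation state = 0 + 0 − 1 − 1 = -2.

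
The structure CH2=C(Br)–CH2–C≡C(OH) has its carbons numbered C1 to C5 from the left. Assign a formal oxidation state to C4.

0

C4 has one bond to C (0), a triple bond to C (3×0 = 0).
Oxidation state = 0 + 0 = 0.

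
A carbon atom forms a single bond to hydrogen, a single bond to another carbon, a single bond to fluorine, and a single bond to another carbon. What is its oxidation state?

The carbon has one bond to C (0), one bond to C (0), one bond to H (-1), one bond to F (+1).
Oxidation state = 0 + 0 − 1 + 1 = 0.

0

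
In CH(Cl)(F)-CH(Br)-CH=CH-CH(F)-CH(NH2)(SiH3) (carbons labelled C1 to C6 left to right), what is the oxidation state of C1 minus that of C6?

+2

C1: 1C, 1H, 1F, 1Cl → 0 − 1 + 1 + 1 = +1
C6: 1C, 1H, 1N, 1Si → 0 − 1 + 1 − 1 = -1
Difference: +1 − (-1) = +2.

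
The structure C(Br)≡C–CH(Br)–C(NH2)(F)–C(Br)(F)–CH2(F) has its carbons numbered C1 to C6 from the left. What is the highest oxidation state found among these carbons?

+2

Tallying each carbon's bonds:
C1: 3C, 1Br → 0 + 1 = +1
C2: 4C → 0 = 0
C3: 2C, 1H, 1Br → 0 − 1 + 1 = 0
C4: 2C, 1N, 1F → 0 + 1 + 1 = +2
C5: 2C, 1F, 1Br → 0 + 1 + 1 = +2
C6: 1C, 2H, 1F → 0 − 2 + 1 = -1
The highest value is +2.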